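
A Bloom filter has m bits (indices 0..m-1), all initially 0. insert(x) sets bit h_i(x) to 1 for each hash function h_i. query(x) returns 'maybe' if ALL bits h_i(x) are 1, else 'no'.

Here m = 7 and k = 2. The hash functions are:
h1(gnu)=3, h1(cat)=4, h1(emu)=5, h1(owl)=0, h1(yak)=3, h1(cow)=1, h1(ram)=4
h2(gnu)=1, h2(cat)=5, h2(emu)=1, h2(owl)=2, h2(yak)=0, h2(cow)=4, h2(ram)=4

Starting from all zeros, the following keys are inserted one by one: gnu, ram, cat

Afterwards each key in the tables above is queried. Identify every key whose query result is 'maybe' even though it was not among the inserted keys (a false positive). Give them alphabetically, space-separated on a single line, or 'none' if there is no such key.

Answer: cow emu

Derivation:
Start: bits=0000000
After insert 'gnu': sets bits 1 3 -> bits=0101000
After insert 'ram': sets bits 4 -> bits=0101100
After insert 'cat': sets bits 4 5 -> bits=0101110
Not inserted: cow emu owl yak — query each against bits=0101110:
query cow: checks bit1=1, bit4=1 (all 1) -> maybe => FALSE POSITIVE
query emu: checks bit1=1, bit5=1 (all 1) -> maybe => FALSE POSITIVE
query owl: checks bit0=0, bit2=0 (has a 0) -> no => not a false positive
query yak: checks bit0=0, bit3=1 (has a 0) -> no => not a false positive
False positives (alphabetical): cow emu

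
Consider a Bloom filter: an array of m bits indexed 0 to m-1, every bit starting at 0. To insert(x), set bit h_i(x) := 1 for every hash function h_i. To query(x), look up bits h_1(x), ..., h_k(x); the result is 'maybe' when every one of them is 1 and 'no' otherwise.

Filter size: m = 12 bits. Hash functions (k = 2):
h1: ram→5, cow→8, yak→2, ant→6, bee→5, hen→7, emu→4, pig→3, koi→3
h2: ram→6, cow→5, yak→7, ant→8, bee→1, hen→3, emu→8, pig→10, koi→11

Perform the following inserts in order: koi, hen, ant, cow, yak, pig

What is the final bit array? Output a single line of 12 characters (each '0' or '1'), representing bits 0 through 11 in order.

Start: bits=000000000000
After insert 'koi': sets bits 3 11 -> bits=000100000001
After insert 'hen': sets bits 3 7 -> bits=000100010001
After insert 'ant': sets bits 6 8 -> bits=000100111001
After insert 'cow': sets bits 5 8 -> bits=000101111001
After insert 'yak': sets bits 2 7 -> bits=001101111001
After insert 'pig': sets bits 3 10 -> bits=001101111011

Answer: 001101111011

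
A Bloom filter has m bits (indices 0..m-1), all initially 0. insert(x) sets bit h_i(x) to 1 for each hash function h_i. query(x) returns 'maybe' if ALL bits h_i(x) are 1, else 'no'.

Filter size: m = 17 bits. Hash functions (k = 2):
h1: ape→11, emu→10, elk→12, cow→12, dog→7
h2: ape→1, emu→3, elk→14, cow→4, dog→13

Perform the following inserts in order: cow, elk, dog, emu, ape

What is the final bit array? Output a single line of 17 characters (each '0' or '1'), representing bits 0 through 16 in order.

Start: bits=00000000000000000
After insert 'cow': sets bits 4 12 -> bits=00001000000010000
After insert 'elk': sets bits 12 14 -> bits=00001000000010100
After insert 'dog': sets bits 7 13 -> bits=00001001000011100
After insert 'emu': sets bits 3 10 -> bits=00011001001011100
After insert 'ape': sets bits 1 11 -> bits=01011001001111100

Answer: 01011001001111100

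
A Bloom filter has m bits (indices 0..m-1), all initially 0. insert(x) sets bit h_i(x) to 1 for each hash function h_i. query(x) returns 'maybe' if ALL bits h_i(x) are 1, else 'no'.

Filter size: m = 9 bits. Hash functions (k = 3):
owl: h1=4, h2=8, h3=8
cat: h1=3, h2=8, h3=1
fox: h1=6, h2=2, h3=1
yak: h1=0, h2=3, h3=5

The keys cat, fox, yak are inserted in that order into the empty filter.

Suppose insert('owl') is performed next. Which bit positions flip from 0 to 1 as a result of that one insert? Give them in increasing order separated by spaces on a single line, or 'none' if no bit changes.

Answer: 4

Derivation:
Start: bits=000000000
After insert 'cat': sets bits 1 3 8 -> bits=010100001
After insert 'fox': sets bits 1 2 6 -> bits=011100101
After insert 'yak': sets bits 0 3 5 -> bits=111101101
insert 'owl' would touch bits 4 8; currently bit4=0, bit8=1
Bits that are 0 among those (would change 0->1): 4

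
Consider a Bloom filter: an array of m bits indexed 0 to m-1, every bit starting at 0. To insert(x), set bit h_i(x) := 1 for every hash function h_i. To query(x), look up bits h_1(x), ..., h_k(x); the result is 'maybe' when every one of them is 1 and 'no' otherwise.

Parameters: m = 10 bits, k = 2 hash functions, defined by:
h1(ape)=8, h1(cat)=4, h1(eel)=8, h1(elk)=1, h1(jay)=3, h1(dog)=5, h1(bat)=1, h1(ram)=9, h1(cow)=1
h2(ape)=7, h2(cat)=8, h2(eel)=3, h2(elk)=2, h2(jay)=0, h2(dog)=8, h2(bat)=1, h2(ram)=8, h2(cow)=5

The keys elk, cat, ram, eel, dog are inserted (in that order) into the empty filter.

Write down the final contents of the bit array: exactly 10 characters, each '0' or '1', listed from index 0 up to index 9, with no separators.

Start: bits=0000000000
After insert 'elk': sets bits 1 2 -> bits=0110000000
After insert 'cat': sets bits 4 8 -> bits=0110100010
After insert 'ram': sets bits 8 9 -> bits=0110100011
After insert 'eel': sets bits 3 8 -> bits=0111100011
After insert 'dog': sets bits 5 8 -> bits=0111110011

Answer: 0111110011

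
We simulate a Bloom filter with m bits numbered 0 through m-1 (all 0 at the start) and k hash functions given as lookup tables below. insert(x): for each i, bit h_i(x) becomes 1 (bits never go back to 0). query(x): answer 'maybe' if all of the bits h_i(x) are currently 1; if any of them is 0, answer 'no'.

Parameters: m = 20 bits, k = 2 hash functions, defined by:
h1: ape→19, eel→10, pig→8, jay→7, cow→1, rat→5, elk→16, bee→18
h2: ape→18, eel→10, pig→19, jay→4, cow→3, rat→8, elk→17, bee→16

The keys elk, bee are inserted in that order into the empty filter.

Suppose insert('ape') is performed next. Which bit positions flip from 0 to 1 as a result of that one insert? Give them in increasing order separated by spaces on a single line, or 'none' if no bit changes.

Start: bits=00000000000000000000
After insert 'elk': sets bits 16 17 -> bits=00000000000000001100
After insert 'bee': sets bits 16 18 -> bits=00000000000000001110
insert 'ape' would touch bits 18 19; currently bit18=1, bit19=0
Bits that are 0 among those (would change 0->1): 19

Answer: 19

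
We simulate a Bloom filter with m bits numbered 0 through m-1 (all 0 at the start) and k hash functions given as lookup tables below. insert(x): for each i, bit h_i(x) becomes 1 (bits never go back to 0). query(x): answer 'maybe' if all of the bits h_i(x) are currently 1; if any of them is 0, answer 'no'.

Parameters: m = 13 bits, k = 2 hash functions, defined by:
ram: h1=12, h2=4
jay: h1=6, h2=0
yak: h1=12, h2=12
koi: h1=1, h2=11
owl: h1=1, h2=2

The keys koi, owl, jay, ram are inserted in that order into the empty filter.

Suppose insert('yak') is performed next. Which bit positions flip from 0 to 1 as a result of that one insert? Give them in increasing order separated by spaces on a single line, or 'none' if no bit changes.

Answer: none

Derivation:
Start: bits=0000000000000
After insert 'koi': sets bits 1 11 -> bits=0100000000010
After insert 'owl': sets bits 1 2 -> bits=0110000000010
After insert 'jay': sets bits 0 6 -> bits=1110001000010
After insert 'ram': sets bits 4 12 -> bits=1110101000011
insert 'yak' would touch bits 12; currently bit12=1
Bits that are 0 among those (would change 0->1): none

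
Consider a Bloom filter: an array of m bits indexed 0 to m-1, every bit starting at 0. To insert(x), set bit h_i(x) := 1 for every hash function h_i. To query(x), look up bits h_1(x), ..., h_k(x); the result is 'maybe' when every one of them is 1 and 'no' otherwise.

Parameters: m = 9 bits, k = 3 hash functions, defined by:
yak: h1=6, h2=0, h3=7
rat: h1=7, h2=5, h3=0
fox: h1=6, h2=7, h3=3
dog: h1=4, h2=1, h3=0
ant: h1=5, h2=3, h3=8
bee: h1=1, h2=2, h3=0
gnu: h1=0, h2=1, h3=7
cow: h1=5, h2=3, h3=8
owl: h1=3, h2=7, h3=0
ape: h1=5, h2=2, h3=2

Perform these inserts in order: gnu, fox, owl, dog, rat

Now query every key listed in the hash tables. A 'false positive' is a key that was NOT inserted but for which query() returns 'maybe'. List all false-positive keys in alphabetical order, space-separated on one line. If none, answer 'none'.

Start: bits=000000000
After insert 'gnu': sets bits 0 1 7 -> bits=110000010
After insert 'fox': sets bits 3 6 7 -> bits=110100110
After insert 'owl': sets bits 0 3 7 -> bits=110100110
After insert 'dog': sets bits 0 1 4 -> bits=110110110
After insert 'rat': sets bits 0 5 7 -> bits=110111110
Not inserted: ant ape bee cow yak — query each against bits=110111110:
query ant: checks bit3=1, bit5=1, bit8=0 (has a 0) -> no => not a false positive
query ape: checks bit2=0, bit5=1 (has a 0) -> no => not a false positive
query bee: checks bit0=1, bit1=1, bit2=0 (has a 0) -> no => not a false positive
query cow: checks bit3=1, bit5=1, bit8=0 (has a 0) -> no => not a false positive
query yak: checks bit0=1, bit6=1, bit7=1 (all 1) -> maybe => FALSE POSITIVE
False positives (alphabetical): yak

Answer: yak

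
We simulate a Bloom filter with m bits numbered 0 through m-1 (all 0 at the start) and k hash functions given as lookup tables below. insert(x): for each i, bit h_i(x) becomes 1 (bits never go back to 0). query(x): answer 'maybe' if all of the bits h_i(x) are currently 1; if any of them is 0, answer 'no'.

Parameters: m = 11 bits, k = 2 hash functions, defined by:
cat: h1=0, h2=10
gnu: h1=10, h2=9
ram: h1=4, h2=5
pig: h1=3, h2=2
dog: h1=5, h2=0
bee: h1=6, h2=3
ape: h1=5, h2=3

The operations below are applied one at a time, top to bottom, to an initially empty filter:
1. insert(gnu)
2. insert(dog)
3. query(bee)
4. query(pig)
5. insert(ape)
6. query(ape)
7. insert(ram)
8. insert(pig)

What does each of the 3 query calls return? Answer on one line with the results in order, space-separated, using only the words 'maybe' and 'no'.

Answer: no no maybe

Derivation:
Start: bits=00000000000
Op 1: insert gnu -> sets bits 9 10 -> bits=00000000011
Op 2: insert dog -> sets bits 0 5 -> bits=10000100011
Op 3: query bee -> checks bit3=0, bit6=0 (has a 0) -> no
Op 4: query pig -> checks bit2=0, bit3=0 (has a 0) -> no
Op 5: insert ape -> sets bits 3 5 -> bits=10010100011
Op 6: query ape -> checks bit3=1, bit5=1 (all 1) -> maybe
Op 7: insert ram -> sets bits 4 5 -> bits=10011100011
Op 8: insert pig -> sets bits 2 3 -> bits=10111100011
Query results in order: no no maybe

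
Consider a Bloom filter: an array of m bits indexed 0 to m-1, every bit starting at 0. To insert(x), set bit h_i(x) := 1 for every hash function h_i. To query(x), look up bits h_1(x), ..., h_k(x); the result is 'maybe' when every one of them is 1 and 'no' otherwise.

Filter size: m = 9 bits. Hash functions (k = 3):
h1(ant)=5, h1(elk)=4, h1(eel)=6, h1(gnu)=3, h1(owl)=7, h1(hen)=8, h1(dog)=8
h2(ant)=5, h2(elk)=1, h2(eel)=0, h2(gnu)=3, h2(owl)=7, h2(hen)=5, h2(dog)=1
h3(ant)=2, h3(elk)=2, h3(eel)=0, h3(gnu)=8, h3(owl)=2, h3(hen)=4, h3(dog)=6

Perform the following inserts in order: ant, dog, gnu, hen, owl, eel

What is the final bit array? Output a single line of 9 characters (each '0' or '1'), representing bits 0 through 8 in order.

Answer: 111111111

Derivation:
Start: bits=000000000
After insert 'ant': sets bits 2 5 -> bits=001001000
After insert 'dog': sets bits 1 6 8 -> bits=011001101
After insert 'gnu': sets bits 3 8 -> bits=011101101
After insert 'hen': sets bits 4 5 8 -> bits=011111101
After insert 'owl': sets bits 2 7 -> bits=011111111
After insert 'eel': sets bits 0 6 -> bits=111111111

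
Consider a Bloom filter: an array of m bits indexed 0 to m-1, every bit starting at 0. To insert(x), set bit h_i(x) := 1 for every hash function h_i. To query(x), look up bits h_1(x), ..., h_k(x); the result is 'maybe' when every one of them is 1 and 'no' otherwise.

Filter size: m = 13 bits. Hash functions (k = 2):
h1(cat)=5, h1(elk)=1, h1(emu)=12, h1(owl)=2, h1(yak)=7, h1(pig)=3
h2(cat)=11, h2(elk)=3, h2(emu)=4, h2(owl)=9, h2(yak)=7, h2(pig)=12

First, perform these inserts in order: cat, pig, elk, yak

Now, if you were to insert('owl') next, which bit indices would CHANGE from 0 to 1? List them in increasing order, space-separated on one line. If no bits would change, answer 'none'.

Answer: 2 9

Derivation:
Start: bits=0000000000000
After insert 'cat': sets bits 5 11 -> bits=0000010000010
After insert 'pig': sets bits 3 12 -> bits=0001010000011
After insert 'elk': sets bits 1 3 -> bits=0101010000011
After insert 'yak': sets bits 7 -> bits=0101010100011
insert 'owl' would touch bits 2 9; currently bit2=0, bit9=0
Bits that are 0 among those (would change 0->1): 2 9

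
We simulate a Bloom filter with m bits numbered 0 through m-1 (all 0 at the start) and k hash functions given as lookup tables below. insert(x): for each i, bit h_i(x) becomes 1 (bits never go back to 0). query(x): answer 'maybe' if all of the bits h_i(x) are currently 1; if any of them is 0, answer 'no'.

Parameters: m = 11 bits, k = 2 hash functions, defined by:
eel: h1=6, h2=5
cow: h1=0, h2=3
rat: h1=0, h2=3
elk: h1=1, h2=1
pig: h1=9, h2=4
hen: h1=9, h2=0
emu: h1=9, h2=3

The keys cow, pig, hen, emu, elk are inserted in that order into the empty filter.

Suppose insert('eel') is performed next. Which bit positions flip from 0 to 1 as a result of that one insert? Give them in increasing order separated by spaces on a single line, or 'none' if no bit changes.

Start: bits=00000000000
After insert 'cow': sets bits 0 3 -> bits=10010000000
After insert 'pig': sets bits 4 9 -> bits=10011000010
After insert 'hen': sets bits 0 9 -> bits=10011000010
After insert 'emu': sets bits 3 9 -> bits=10011000010
After insert 'elk': sets bits 1 -> bits=11011000010
insert 'eel' would touch bits 5 6; currently bit5=0, bit6=0
Bits that are 0 among those (would change 0->1): 5 6

Answer: 5 6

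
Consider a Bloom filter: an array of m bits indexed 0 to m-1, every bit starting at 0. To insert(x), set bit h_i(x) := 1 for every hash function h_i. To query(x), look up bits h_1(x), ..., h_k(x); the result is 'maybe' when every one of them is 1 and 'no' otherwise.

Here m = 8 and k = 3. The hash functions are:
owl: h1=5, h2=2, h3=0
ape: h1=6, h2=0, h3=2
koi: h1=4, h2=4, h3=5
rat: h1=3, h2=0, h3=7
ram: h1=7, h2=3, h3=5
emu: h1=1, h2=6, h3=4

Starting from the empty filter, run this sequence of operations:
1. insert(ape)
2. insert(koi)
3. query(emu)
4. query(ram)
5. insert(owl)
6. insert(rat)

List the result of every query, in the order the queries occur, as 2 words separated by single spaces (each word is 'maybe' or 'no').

Answer: no no

Derivation:
Start: bits=00000000
Op 1: insert ape -> sets bits 0 2 6 -> bits=10100010
Op 2: insert koi -> sets bits 4 5 -> bits=10101110
Op 3: query emu -> checks bit1=0, bit4=1, bit6=1 (has a 0) -> no
Op 4: query ram -> checks bit3=0, bit5=1, bit7=0 (has a 0) -> no
Op 5: insert owl -> sets bits 0 2 5 -> bits=10101110
Op 6: insert rat -> sets bits 0 3 7 -> bits=10111111
Query results in order: no no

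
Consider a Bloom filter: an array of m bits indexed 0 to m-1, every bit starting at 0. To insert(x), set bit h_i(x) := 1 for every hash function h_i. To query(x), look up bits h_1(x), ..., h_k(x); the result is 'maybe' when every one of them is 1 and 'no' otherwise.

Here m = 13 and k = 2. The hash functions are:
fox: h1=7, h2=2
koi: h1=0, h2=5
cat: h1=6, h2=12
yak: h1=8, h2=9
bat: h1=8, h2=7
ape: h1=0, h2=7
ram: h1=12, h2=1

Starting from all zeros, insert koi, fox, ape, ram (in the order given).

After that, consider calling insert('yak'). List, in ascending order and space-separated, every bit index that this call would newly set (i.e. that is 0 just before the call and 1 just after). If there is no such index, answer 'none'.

Start: bits=0000000000000
After insert 'koi': sets bits 0 5 -> bits=1000010000000
After insert 'fox': sets bits 2 7 -> bits=1010010100000
After insert 'ape': sets bits 0 7 -> bits=1010010100000
After insert 'ram': sets bits 1 12 -> bits=1110010100001
insert 'yak' would touch bits 8 9; currently bit8=0, bit9=0
Bits that are 0 among those (would change 0->1): 8 9

Answer: 8 9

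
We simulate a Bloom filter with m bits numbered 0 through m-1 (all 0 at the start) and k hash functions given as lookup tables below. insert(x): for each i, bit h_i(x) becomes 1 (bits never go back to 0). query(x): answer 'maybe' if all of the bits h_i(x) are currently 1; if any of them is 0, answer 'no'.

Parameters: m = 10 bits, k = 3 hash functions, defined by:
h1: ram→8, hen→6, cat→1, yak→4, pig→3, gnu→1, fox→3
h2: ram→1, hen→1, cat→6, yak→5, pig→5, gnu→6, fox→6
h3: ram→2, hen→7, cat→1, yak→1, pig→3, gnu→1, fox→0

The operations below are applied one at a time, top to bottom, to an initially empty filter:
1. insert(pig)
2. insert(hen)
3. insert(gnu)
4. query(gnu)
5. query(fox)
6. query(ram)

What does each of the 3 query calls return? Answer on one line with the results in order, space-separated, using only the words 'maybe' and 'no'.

Answer: maybe no no

Derivation:
Start: bits=0000000000
Op 1: insert pig -> sets bits 3 5 -> bits=0001010000
Op 2: insert hen -> sets bits 1 6 7 -> bits=0101011100
Op 3: insert gnu -> sets bits 1 6 -> bits=0101011100
Op 4: query gnu -> checks bit1=1, bit6=1 (all 1) -> maybe
Op 5: query fox -> checks bit0=0, bit3=1, bit6=1 (has a 0) -> no
Op 6: query ram -> checks bit1=1, bit2=0, bit8=0 (has a 0) -> no
Query results in order: maybe no no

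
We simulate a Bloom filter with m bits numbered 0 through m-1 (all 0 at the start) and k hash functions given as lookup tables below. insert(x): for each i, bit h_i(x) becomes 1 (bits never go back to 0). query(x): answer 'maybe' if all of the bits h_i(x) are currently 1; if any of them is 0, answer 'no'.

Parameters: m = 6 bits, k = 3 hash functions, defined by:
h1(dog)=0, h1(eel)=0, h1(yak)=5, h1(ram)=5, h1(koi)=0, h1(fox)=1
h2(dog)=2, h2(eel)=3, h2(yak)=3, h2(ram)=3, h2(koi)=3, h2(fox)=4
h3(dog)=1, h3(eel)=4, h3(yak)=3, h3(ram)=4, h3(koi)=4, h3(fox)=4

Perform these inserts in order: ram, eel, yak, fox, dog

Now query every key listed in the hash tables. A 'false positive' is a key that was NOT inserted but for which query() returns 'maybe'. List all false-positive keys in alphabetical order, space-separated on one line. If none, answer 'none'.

Answer: koi

Derivation:
Start: bits=000000
After insert 'ram': sets bits 3 4 5 -> bits=000111
After insert 'eel': sets bits 0 3 4 -> bits=100111
After insert 'yak': sets bits 3 5 -> bits=100111
After insert 'fox': sets bits 1 4 -> bits=110111
After insert 'dog': sets bits 0 1 2 -> bits=111111
Not inserted: koi — query each against bits=111111:
query koi: checks bit0=1, bit3=1, bit4=1 (all 1) -> maybe => FALSE POSITIVE
False positives (alphabetical): koi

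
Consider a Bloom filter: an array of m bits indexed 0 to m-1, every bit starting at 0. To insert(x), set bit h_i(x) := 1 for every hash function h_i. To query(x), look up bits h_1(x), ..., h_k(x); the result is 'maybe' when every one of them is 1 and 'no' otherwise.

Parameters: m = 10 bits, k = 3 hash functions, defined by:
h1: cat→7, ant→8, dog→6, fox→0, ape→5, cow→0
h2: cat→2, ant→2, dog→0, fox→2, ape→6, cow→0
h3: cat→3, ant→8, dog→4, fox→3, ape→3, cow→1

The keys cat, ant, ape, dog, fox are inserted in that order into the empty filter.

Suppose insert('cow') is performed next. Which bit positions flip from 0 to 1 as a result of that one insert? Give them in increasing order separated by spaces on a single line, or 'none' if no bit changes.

Answer: 1

Derivation:
Start: bits=0000000000
After insert 'cat': sets bits 2 3 7 -> bits=0011000100
After insert 'ant': sets bits 2 8 -> bits=0011000110
After insert 'ape': sets bits 3 5 6 -> bits=0011011110
After insert 'dog': sets bits 0 4 6 -> bits=1011111110
After insert 'fox': sets bits 0 2 3 -> bits=1011111110
insert 'cow' would touch bits 0 1; currently bit0=1, bit1=0
Bits that are 0 among those (would change 0->1): 1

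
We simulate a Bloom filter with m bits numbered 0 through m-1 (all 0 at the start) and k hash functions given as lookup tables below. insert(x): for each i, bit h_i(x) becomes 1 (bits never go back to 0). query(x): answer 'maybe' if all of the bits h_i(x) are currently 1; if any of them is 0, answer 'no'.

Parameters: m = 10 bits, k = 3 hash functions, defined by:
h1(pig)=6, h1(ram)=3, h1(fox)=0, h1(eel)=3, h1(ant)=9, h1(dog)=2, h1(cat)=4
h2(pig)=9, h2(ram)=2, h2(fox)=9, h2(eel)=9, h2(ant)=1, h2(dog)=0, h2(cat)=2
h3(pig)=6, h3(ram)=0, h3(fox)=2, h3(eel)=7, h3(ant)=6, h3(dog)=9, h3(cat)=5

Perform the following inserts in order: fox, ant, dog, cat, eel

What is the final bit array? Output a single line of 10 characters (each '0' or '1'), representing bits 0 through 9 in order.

Answer: 1111111101

Derivation:
Start: bits=0000000000
After insert 'fox': sets bits 0 2 9 -> bits=1010000001
After insert 'ant': sets bits 1 6 9 -> bits=1110001001
After insert 'dog': sets bits 0 2 9 -> bits=1110001001
After insert 'cat': sets bits 2 4 5 -> bits=1110111001
After insert 'eel': sets bits 3 7 9 -> bits=1111111101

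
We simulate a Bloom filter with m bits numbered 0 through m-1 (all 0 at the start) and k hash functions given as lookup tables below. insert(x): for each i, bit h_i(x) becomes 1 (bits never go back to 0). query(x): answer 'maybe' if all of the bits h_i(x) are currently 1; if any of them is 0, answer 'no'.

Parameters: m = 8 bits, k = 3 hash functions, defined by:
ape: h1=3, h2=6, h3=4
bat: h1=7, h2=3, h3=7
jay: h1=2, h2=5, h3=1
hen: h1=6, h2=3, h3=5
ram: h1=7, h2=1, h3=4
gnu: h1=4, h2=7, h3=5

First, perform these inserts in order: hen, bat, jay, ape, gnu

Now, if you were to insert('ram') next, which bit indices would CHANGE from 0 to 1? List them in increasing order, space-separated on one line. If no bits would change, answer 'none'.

Answer: none

Derivation:
Start: bits=00000000
After insert 'hen': sets bits 3 5 6 -> bits=00010110
After insert 'bat': sets bits 3 7 -> bits=00010111
After insert 'jay': sets bits 1 2 5 -> bits=01110111
After insert 'ape': sets bits 3 4 6 -> bits=01111111
After insert 'gnu': sets bits 4 5 7 -> bits=01111111
insert 'ram' would touch bits 1 4 7; currently bit1=1, bit4=1, bit7=1
Bits that are 0 among those (would change 0->1): none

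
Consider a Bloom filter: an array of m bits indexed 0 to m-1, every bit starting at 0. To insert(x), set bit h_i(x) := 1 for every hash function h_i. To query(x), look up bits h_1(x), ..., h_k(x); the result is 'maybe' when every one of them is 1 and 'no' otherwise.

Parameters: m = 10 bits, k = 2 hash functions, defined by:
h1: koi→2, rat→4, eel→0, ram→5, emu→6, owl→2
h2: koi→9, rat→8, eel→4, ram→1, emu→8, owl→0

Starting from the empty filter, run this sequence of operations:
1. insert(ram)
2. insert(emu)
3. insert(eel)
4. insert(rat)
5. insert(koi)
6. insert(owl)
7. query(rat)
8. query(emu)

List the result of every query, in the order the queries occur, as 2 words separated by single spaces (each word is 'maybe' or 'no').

Answer: maybe maybe

Derivation:
Start: bits=0000000000
Op 1: insert ram -> sets bits 1 5 -> bits=0100010000
Op 2: insert emu -> sets bits 6 8 -> bits=0100011010
Op 3: insert eel -> sets bits 0 4 -> bits=1100111010
Op 4: insert rat -> sets bits 4 8 -> bits=1100111010
Op 5: insert koi -> sets bits 2 9 -> bits=1110111011
Op 6: insert owl -> sets bits 0 2 -> bits=1110111011
Op 7: query rat -> checks bit4=1, bit8=1 (all 1) -> maybe
Op 8: query emu -> checks bit6=1, bit8=1 (all 1) -> maybe
Query results in order: maybe maybe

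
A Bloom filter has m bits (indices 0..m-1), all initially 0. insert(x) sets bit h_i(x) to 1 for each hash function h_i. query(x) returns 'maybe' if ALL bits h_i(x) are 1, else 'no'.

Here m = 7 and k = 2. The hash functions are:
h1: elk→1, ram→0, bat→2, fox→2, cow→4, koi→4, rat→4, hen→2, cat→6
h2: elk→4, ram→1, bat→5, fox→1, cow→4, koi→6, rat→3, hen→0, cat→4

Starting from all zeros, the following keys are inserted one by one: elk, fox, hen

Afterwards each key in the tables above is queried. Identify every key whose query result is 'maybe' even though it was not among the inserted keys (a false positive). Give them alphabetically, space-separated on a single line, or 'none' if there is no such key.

Start: bits=0000000
After insert 'elk': sets bits 1 4 -> bits=0100100
After insert 'fox': sets bits 1 2 -> bits=0110100
After insert 'hen': sets bits 0 2 -> bits=1110100
Not inserted: bat cat cow koi ram rat — query each against bits=1110100:
query bat: checks bit2=1, bit5=0 (has a 0) -> no => not a false positive
query cat: checks bit4=1, bit6=0 (has a 0) -> no => not a false positive
query cow: checks bit4=1 (all 1) -> maybe => FALSE POSITIVE
query koi: checks bit4=1, bit6=0 (has a 0) -> no => not a false positive
query ram: checks bit0=1, bit1=1 (all 1) -> maybe => FALSE POSITIVE
query rat: checks bit3=0, bit4=1 (has a 0) -> no => not a false positive
False positives (alphabetical): cow ram

Answer: cow ram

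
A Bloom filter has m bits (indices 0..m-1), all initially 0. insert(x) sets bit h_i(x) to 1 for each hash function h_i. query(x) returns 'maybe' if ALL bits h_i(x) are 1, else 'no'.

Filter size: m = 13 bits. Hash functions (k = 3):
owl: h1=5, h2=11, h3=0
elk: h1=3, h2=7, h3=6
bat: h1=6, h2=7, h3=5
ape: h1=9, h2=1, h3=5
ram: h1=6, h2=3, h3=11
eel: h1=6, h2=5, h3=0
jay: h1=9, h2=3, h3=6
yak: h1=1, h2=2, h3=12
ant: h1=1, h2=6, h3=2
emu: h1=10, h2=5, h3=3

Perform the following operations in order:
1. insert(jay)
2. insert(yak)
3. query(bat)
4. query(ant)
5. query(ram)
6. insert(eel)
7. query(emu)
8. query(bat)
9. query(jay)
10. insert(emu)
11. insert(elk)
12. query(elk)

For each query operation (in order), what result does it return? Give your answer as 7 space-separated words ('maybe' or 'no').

Answer: no maybe no no no maybe maybe

Derivation:
Start: bits=0000000000000
Op 1: insert jay -> sets bits 3 6 9 -> bits=0001001001000
Op 2: insert yak -> sets bits 1 2 12 -> bits=0111001001001
Op 3: query bat -> checks bit5=0, bit6=1, bit7=0 (has a 0) -> no
Op 4: query ant -> checks bit1=1, bit2=1, bit6=1 (all 1) -> maybe
Op 5: query ram -> checks bit3=1, bit6=1, bit11=0 (has a 0) -> no
Op 6: insert eel -> sets bits 0 5 6 -> bits=1111011001001
Op 7: query emu -> checks bit3=1, bit5=1, bit10=0 (has a 0) -> no
Op 8: query bat -> checks bit5=1, bit6=1, bit7=0 (has a 0) -> no
Op 9: query jay -> checks bit3=1, bit6=1, bit9=1 (all 1) -> maybe
Op 10: insert emu -> sets bits 3 5 10 -> bits=1111011001101
Op 11: insert elk -> sets bits 3 6 7 -> bits=1111011101101
Op 12: query elk -> checks bit3=1, bit6=1, bit7=1 (all 1) -> maybe
Query results in order: no maybe no no no maybe maybe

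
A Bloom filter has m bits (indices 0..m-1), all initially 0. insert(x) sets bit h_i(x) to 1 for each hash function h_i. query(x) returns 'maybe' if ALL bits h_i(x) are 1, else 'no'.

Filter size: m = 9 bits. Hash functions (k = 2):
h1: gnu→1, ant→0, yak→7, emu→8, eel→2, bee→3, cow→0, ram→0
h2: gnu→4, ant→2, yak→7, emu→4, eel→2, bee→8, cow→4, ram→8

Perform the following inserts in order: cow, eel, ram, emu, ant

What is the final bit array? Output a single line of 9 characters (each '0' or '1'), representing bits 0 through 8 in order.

Answer: 101010001

Derivation:
Start: bits=000000000
After insert 'cow': sets bits 0 4 -> bits=100010000
After insert 'eel': sets bits 2 -> bits=101010000
After insert 'ram': sets bits 0 8 -> bits=101010001
After insert 'emu': sets bits 4 8 -> bits=101010001
After insert 'ant': sets bits 0 2 -> bits=101010001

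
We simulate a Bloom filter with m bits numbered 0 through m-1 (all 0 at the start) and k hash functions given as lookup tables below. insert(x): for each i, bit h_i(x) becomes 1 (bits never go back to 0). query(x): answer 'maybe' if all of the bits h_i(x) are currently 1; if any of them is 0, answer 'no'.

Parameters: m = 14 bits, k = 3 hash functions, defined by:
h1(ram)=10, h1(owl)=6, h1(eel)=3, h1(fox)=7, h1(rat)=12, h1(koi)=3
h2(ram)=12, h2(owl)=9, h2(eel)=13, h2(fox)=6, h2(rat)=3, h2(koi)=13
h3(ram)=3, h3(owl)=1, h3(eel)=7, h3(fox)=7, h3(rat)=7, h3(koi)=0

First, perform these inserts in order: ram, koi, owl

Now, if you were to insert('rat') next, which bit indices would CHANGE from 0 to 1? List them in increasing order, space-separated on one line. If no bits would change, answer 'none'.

Answer: 7

Derivation:
Start: bits=00000000000000
After insert 'ram': sets bits 3 10 12 -> bits=00010000001010
After insert 'koi': sets bits 0 3 13 -> bits=10010000001011
After insert 'owl': sets bits 1 6 9 -> bits=11010010011011
insert 'rat' would touch bits 3 7 12; currently bit3=1, bit7=0, bit12=1
Bits that are 0 among those (would change 0->1): 7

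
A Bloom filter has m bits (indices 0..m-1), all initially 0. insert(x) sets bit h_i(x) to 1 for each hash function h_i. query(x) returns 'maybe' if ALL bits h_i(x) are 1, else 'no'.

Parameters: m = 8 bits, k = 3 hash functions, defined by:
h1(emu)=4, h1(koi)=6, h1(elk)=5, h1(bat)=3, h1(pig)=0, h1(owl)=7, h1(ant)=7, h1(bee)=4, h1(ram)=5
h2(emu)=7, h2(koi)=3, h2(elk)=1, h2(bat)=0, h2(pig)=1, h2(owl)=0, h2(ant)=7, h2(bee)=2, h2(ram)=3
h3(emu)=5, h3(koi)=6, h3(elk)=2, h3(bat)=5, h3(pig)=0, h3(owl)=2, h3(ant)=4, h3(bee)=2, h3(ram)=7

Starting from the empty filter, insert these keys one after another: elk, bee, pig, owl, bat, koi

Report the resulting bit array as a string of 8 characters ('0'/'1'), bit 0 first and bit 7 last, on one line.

Start: bits=00000000
After insert 'elk': sets bits 1 2 5 -> bits=01100100
After insert 'bee': sets bits 2 4 -> bits=01101100
After insert 'pig': sets bits 0 1 -> bits=11101100
After insert 'owl': sets bits 0 2 7 -> bits=11101101
After insert 'bat': sets bits 0 3 5 -> bits=11111101
After insert 'koi': sets bits 3 6 -> bits=11111111

Answer: 11111111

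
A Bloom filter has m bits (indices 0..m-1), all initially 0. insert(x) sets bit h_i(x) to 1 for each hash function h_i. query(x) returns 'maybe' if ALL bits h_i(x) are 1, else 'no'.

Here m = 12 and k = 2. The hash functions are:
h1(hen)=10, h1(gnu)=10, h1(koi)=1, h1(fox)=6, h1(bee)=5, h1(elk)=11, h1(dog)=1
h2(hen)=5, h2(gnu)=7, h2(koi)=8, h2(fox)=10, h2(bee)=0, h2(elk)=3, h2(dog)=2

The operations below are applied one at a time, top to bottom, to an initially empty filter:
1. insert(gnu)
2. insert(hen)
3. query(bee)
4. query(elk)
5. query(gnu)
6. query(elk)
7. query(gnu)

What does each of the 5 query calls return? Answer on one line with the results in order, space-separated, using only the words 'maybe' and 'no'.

Start: bits=000000000000
Op 1: insert gnu -> sets bits 7 10 -> bits=000000010010
Op 2: insert hen -> sets bits 5 10 -> bits=000001010010
Op 3: query bee -> checks bit0=0, bit5=1 (has a 0) -> no
Op 4: query elk -> checks bit3=0, bit11=0 (has a 0) -> no
Op 5: query gnu -> checks bit7=1, bit10=1 (all 1) -> maybe
Op 6: query elk -> checks bit3=0, bit11=0 (has a 0) -> no
Op 7: query gnu -> checks bit7=1, bit10=1 (all 1) -> maybe
Query results in order: no no maybe no maybe

Answer: no no maybe no maybe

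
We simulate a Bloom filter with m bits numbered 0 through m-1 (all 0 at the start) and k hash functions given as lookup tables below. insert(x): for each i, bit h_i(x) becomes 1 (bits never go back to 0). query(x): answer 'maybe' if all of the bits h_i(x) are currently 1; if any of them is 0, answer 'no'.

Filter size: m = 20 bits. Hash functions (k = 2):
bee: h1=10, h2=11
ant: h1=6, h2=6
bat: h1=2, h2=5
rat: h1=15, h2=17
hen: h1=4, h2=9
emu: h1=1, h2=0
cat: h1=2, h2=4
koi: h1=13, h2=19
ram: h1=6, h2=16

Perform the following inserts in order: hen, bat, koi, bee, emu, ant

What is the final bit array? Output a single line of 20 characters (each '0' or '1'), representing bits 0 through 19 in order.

Start: bits=00000000000000000000
After insert 'hen': sets bits 4 9 -> bits=00001000010000000000
After insert 'bat': sets bits 2 5 -> bits=00101100010000000000
After insert 'koi': sets bits 13 19 -> bits=00101100010001000001
After insert 'bee': sets bits 10 11 -> bits=00101100011101000001
After insert 'emu': sets bits 0 1 -> bits=11101100011101000001
After insert 'ant': sets bits 6 -> bits=11101110011101000001

Answer: 11101110011101000001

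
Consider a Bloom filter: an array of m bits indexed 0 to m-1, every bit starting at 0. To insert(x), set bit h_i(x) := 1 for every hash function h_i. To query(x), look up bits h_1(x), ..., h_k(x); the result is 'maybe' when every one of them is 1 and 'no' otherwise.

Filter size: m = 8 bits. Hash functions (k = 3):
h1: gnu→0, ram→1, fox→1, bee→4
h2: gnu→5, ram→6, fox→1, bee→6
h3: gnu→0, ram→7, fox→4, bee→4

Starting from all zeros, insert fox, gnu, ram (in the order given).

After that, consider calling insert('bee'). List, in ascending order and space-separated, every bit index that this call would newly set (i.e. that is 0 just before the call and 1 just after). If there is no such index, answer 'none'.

Start: bits=00000000
After insert 'fox': sets bits 1 4 -> bits=01001000
After insert 'gnu': sets bits 0 5 -> bits=11001100
After insert 'ram': sets bits 1 6 7 -> bits=11001111
insert 'bee' would touch bits 4 6; currently bit4=1, bit6=1
Bits that are 0 among those (would change 0->1): none

Answer: none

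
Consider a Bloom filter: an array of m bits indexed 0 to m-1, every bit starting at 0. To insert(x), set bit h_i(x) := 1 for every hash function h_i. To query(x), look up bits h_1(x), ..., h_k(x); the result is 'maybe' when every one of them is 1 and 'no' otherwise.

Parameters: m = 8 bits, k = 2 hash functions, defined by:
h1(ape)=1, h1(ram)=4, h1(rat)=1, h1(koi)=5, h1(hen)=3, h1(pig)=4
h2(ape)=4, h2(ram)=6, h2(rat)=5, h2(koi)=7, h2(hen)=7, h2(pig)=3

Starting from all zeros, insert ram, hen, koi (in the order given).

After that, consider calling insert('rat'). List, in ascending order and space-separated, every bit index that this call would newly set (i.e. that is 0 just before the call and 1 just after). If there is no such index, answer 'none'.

Start: bits=00000000
After insert 'ram': sets bits 4 6 -> bits=00001010
After insert 'hen': sets bits 3 7 -> bits=00011011
After insert 'koi': sets bits 5 7 -> bits=00011111
insert 'rat' would touch bits 1 5; currently bit1=0, bit5=1
Bits that are 0 among those (would change 0->1): 1

Answer: 1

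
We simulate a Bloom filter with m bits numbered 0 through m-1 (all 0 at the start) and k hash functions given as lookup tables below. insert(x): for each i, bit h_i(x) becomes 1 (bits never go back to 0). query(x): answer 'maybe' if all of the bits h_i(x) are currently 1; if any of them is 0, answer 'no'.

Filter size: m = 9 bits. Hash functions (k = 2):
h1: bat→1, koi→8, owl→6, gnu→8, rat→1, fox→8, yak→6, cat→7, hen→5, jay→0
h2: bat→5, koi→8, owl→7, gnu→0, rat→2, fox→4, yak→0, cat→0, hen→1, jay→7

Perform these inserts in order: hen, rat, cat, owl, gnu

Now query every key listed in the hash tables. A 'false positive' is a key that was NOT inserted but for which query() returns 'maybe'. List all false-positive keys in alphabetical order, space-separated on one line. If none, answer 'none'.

Start: bits=000000000
After insert 'hen': sets bits 1 5 -> bits=010001000
After insert 'rat': sets bits 1 2 -> bits=011001000
After insert 'cat': sets bits 0 7 -> bits=111001010
After insert 'owl': sets bits 6 7 -> bits=111001110
After insert 'gnu': sets bits 0 8 -> bits=111001111
Not inserted: bat fox jay koi yak — query each against bits=111001111:
query bat: checks bit1=1, bit5=1 (all 1) -> maybe => FALSE POSITIVE
query fox: checks bit4=0, bit8=1 (has a 0) -> no => not a false positive
query jay: checks bit0=1, bit7=1 (all 1) -> maybe => FALSE POSITIVE
query koi: checks bit8=1 (all 1) -> maybe => FALSE POSITIVE
query yak: checks bit0=1, bit6=1 (all 1) -> maybe => FALSE POSITIVE
False positives (alphabetical): bat jay koi yak

Answer: bat jay koi yak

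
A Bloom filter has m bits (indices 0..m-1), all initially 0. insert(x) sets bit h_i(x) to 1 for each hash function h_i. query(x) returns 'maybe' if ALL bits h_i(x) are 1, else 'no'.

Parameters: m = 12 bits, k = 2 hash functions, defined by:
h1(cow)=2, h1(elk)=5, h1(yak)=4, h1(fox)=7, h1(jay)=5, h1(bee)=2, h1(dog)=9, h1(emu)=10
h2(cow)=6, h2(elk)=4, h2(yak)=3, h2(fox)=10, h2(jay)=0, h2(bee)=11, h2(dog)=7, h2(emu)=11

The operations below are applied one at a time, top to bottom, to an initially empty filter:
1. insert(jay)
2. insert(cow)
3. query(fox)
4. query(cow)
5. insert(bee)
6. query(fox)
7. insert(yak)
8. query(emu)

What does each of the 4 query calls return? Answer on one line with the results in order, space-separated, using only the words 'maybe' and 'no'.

Answer: no maybe no no

Derivation:
Start: bits=000000000000
Op 1: insert jay -> sets bits 0 5 -> bits=100001000000
Op 2: insert cow -> sets bits 2 6 -> bits=101001100000
Op 3: query fox -> checks bit7=0, bit10=0 (has a 0) -> no
Op 4: query cow -> checks bit2=1, bit6=1 (all 1) -> maybe
Op 5: insert bee -> sets bits 2 11 -> bits=101001100001
Op 6: query fox -> checks bit7=0, bit10=0 (has a 0) -> no
Op 7: insert yak -> sets bits 3 4 -> bits=101111100001
Op 8: query emu -> checks bit10=0, bit11=1 (has a 0) -> no
Query results in order: no maybe no no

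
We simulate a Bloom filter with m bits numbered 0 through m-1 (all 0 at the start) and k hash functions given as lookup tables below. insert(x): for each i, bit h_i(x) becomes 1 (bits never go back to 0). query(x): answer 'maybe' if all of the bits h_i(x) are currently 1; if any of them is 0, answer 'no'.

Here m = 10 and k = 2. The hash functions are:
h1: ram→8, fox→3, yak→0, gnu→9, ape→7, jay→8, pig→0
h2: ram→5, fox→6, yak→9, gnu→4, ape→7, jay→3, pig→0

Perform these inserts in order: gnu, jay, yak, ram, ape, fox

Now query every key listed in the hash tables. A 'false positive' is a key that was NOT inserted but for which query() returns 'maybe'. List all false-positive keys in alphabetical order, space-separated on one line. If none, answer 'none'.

Answer: pig

Derivation:
Start: bits=0000000000
After insert 'gnu': sets bits 4 9 -> bits=0000100001
After insert 'jay': sets bits 3 8 -> bits=0001100011
After insert 'yak': sets bits 0 9 -> bits=1001100011
After insert 'ram': sets bits 5 8 -> bits=1001110011
After insert 'ape': sets bits 7 -> bits=1001110111
After insert 'fox': sets bits 3 6 -> bits=1001111111
Not inserted: pig — query each against bits=1001111111:
query pig: checks bit0=1 (all 1) -> maybe => FALSE POSITIVE
False positives (alphabetical): pig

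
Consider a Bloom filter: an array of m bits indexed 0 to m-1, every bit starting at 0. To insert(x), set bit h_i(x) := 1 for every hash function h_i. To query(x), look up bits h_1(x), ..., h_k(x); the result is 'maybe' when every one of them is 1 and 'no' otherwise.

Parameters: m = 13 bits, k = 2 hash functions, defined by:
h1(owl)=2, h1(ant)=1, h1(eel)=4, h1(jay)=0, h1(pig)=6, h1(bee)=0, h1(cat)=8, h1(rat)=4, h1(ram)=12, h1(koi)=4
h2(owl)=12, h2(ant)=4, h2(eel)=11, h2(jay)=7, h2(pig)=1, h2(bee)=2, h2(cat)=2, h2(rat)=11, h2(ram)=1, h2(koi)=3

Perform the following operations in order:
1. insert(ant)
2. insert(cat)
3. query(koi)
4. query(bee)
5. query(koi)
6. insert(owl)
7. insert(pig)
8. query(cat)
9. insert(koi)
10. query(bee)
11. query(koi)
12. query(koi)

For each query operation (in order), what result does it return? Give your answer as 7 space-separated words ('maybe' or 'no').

Answer: no no no maybe no maybe maybe

Derivation:
Start: bits=0000000000000
Op 1: insert ant -> sets bits 1 4 -> bits=0100100000000
Op 2: insert cat -> sets bits 2 8 -> bits=0110100010000
Op 3: query koi -> checks bit3=0, bit4=1 (has a 0) -> no
Op 4: query bee -> checks bit0=0, bit2=1 (has a 0) -> no
Op 5: query koi -> checks bit3=0, bit4=1 (has a 0) -> no
Op 6: insert owl -> sets bits 2 12 -> bits=0110100010001
Op 7: insert pig -> sets bits 1 6 -> bits=0110101010001
Op 8: query cat -> checks bit2=1, bit8=1 (all 1) -> maybe
Op 9: insert koi -> sets bits 3 4 -> bits=0111101010001
Op 10: query bee -> checks bit0=0, bit2=1 (has a 0) -> no
Op 11: query koi -> checks bit3=1, bit4=1 (all 1) -> maybe
Op 12: query koi -> checks bit3=1, bit4=1 (all 1) -> maybe
Query results in order: no no no maybe no maybe maybe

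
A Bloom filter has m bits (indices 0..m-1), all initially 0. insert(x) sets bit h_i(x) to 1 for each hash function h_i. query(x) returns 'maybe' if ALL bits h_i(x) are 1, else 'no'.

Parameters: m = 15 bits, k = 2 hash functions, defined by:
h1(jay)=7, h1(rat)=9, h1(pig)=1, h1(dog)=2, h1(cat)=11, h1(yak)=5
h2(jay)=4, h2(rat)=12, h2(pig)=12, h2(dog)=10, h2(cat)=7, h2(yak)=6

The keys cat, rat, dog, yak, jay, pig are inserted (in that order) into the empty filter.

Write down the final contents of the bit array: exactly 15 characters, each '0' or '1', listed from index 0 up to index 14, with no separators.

Answer: 011011110111100

Derivation:
Start: bits=000000000000000
After insert 'cat': sets bits 7 11 -> bits=000000010001000
After insert 'rat': sets bits 9 12 -> bits=000000010101100
After insert 'dog': sets bits 2 10 -> bits=001000010111100
After insert 'yak': sets bits 5 6 -> bits=001001110111100
After insert 'jay': sets bits 4 7 -> bits=001011110111100
After insert 'pig': sets bits 1 12 -> bits=011011110111100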